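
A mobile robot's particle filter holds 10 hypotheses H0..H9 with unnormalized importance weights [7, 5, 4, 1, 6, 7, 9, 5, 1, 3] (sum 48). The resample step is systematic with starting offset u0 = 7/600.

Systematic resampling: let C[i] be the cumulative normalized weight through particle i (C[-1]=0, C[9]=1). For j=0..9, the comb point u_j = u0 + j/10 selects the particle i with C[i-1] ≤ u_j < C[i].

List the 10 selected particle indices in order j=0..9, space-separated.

0 0 1 2 4 5 5 6 6 7

C = [7/48, 1/4, 1/3, 17/48, 23/48, 5/8, 13/16, 11/12, 15/16, 1]
j=0: u_0=7/600 ∈ [0, 7/48) → index 0
j=1: u_1=67/600 ∈ [0, 7/48) → index 0
j=2: u_2=127/600 ∈ [7/48, 1/4) → index 1
j=3: u_3=187/600 ∈ [1/4, 1/3) → index 2
j=4: u_4=247/600 ∈ [17/48, 23/48) → index 4
j=5: u_5=307/600 ∈ [23/48, 5/8) → index 5
j=6: u_6=367/600 ∈ [23/48, 5/8) → index 5
j=7: u_7=427/600 ∈ [5/8, 13/16) → index 6
j=8: u_8=487/600 ∈ [5/8, 13/16) → index 6
j=9: u_9=547/600 ∈ [13/16, 11/12) → index 7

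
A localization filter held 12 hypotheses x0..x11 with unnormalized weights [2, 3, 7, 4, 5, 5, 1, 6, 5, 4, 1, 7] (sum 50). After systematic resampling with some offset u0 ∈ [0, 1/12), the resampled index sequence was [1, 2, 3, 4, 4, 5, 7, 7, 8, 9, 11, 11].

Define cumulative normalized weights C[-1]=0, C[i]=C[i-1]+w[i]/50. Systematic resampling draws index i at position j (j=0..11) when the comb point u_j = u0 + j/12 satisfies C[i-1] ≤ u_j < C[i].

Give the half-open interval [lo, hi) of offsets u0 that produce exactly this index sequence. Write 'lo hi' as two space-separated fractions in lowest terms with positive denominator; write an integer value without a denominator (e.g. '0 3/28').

C = [1/25, 1/10, 6/25, 8/25, 21/50, 13/25, 27/50, 33/50, 19/25, 21/25, 43/50, 1]
j=0 picked index 1: u0 ∈ [1/25, 1/10)
j=1 picked index 2: u0 ∈ [1/60, 47/300)
j=2 picked index 3: u0 ∈ [11/150, 23/150)
j=3 picked index 4: u0 ∈ [7/100, 17/100)
j=4 picked index 4: u0 ∈ [-1/75, 13/150)
j=5 picked index 5: u0 ∈ [1/300, 31/300)
j=6 picked index 7: u0 ∈ [1/25, 4/25)
j=7 picked index 7: u0 ∈ [-13/300, 23/300)
j=8 picked index 8: u0 ∈ [-1/150, 7/75)
j=9 picked index 9: u0 ∈ [1/100, 9/100)
j=10 picked index 11: u0 ∈ [2/75, 1/6)
j=11 picked index 11: u0 ∈ [-17/300, 1/12)
intersection: [11/150, 23/300)

11/150 23/300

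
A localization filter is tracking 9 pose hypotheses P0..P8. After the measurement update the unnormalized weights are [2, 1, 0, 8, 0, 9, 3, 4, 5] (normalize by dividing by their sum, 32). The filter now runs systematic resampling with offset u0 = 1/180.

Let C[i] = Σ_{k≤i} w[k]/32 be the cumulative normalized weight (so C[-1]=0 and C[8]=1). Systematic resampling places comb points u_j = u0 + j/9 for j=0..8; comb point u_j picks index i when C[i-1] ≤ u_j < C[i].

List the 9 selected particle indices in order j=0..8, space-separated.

0 3 3 3 5 5 6 7 8

C = [1/16, 3/32, 3/32, 11/32, 11/32, 5/8, 23/32, 27/32, 1]
j=0: u_0=1/180 ∈ [0, 1/16) → index 0
j=1: u_1=7/60 ∈ [3/32, 11/32) → index 3
j=2: u_2=41/180 ∈ [3/32, 11/32) → index 3
j=3: u_3=61/180 ∈ [3/32, 11/32) → index 3
j=4: u_4=9/20 ∈ [11/32, 5/8) → index 5
j=5: u_5=101/180 ∈ [11/32, 5/8) → index 5
j=6: u_6=121/180 ∈ [5/8, 23/32) → index 6
j=7: u_7=47/60 ∈ [23/32, 27/32) → index 7
j=8: u_8=161/180 ∈ [27/32, 1) → index 8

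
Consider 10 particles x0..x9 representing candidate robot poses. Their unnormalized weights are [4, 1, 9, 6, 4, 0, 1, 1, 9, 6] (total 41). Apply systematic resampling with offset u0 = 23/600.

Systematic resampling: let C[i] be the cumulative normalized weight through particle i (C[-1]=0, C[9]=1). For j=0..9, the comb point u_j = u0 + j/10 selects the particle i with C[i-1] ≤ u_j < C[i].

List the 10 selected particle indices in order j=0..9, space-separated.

C = [4/41, 5/41, 14/41, 20/41, 24/41, 24/41, 25/41, 26/41, 35/41, 1]
j=0: u_0=23/600 ∈ [0, 4/41) → index 0
j=1: u_1=83/600 ∈ [5/41, 14/41) → index 2
j=2: u_2=143/600 ∈ [5/41, 14/41) → index 2
j=3: u_3=203/600 ∈ [5/41, 14/41) → index 2
j=4: u_4=263/600 ∈ [14/41, 20/41) → index 3
j=5: u_5=323/600 ∈ [20/41, 24/41) → index 4
j=6: u_6=383/600 ∈ [26/41, 35/41) → index 8
j=7: u_7=443/600 ∈ [26/41, 35/41) → index 8
j=8: u_8=503/600 ∈ [26/41, 35/41) → index 8
j=9: u_9=563/600 ∈ [35/41, 1) → index 9

0 2 2 2 3 4 8 8 8 9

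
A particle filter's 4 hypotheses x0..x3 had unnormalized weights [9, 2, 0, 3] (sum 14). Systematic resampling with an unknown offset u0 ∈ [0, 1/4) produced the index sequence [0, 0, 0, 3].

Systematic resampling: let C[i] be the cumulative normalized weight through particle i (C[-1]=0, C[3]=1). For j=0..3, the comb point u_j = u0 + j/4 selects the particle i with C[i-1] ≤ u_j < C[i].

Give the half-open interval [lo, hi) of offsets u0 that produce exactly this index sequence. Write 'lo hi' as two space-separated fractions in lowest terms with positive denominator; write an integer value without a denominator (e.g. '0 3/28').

1/28 1/7

C = [9/14, 11/14, 11/14, 1]
j=0 picked index 0: u0 ∈ [0, 9/14)
j=1 picked index 0: u0 ∈ [-1/4, 11/28)
j=2 picked index 0: u0 ∈ [-1/2, 1/7)
j=3 picked index 3: u0 ∈ [1/28, 1/4)
intersection: [1/28, 1/7)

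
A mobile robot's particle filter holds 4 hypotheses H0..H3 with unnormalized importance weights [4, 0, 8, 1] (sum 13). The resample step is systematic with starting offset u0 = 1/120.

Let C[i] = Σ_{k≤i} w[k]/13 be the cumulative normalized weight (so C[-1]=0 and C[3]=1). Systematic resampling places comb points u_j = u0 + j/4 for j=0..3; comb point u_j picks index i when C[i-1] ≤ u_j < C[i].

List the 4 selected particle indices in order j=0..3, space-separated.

C = [4/13, 4/13, 12/13, 1]
j=0: u_0=1/120 ∈ [0, 4/13) → index 0
j=1: u_1=31/120 ∈ [0, 4/13) → index 0
j=2: u_2=61/120 ∈ [4/13, 12/13) → index 2
j=3: u_3=91/120 ∈ [4/13, 12/13) → index 2

0 0 2 2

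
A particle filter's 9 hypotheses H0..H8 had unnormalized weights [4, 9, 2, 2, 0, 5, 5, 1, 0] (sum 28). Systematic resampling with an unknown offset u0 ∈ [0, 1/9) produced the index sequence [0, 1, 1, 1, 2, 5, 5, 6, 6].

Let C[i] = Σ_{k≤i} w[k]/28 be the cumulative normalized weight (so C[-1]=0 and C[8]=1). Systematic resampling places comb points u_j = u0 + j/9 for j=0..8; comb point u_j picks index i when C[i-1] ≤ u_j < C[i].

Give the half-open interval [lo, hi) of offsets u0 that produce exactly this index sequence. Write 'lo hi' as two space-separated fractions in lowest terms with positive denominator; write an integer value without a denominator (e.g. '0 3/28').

C = [1/7, 13/28, 15/28, 17/28, 17/28, 11/14, 27/28, 1, 1]
j=0 picked index 0: u0 ∈ [0, 1/7)
j=1 picked index 1: u0 ∈ [2/63, 89/252)
j=2 picked index 1: u0 ∈ [-5/63, 61/252)
j=3 picked index 1: u0 ∈ [-4/21, 11/84)
j=4 picked index 2: u0 ∈ [5/252, 23/252)
j=5 picked index 5: u0 ∈ [13/252, 29/126)
j=6 picked index 5: u0 ∈ [-5/84, 5/42)
j=7 picked index 6: u0 ∈ [1/126, 47/252)
j=8 picked index 6: u0 ∈ [-13/126, 19/252)
intersection: [13/252, 19/252)

13/252 19/252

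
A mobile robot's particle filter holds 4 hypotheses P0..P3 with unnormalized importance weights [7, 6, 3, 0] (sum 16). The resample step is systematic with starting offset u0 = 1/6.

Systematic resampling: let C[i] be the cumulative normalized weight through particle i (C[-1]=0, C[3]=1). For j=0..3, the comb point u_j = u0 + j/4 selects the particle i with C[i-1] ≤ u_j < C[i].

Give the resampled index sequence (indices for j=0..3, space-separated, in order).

0 0 1 2

C = [7/16, 13/16, 1, 1]
j=0: u_0=1/6 ∈ [0, 7/16) → index 0
j=1: u_1=5/12 ∈ [0, 7/16) → index 0
j=2: u_2=2/3 ∈ [7/16, 13/16) → index 1
j=3: u_3=11/12 ∈ [13/16, 1) → index 2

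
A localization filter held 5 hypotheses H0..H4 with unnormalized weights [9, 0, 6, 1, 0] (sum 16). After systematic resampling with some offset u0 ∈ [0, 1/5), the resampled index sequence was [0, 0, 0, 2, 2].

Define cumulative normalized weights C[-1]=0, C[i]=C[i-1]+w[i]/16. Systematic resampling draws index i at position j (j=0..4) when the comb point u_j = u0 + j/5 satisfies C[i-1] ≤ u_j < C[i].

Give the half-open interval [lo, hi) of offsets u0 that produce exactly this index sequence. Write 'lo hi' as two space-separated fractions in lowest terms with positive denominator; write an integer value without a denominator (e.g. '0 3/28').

C = [9/16, 9/16, 15/16, 1, 1]
j=0 picked index 0: u0 ∈ [0, 9/16)
j=1 picked index 0: u0 ∈ [-1/5, 29/80)
j=2 picked index 0: u0 ∈ [-2/5, 13/80)
j=3 picked index 2: u0 ∈ [-3/80, 27/80)
j=4 picked index 2: u0 ∈ [-19/80, 11/80)
intersection: [0, 11/80)

0 11/80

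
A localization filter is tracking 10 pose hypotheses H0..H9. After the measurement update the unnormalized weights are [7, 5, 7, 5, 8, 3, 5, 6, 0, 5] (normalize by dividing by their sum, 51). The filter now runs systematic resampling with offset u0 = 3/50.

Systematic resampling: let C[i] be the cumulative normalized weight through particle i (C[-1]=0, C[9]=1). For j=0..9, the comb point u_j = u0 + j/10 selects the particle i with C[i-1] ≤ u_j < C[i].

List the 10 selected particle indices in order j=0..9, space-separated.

C = [7/51, 4/17, 19/51, 8/17, 32/51, 35/51, 40/51, 46/51, 46/51, 1]
j=0: u_0=3/50 ∈ [0, 7/51) → index 0
j=1: u_1=4/25 ∈ [7/51, 4/17) → index 1
j=2: u_2=13/50 ∈ [4/17, 19/51) → index 2
j=3: u_3=9/25 ∈ [4/17, 19/51) → index 2
j=4: u_4=23/50 ∈ [19/51, 8/17) → index 3
j=5: u_5=14/25 ∈ [8/17, 32/51) → index 4
j=6: u_6=33/50 ∈ [32/51, 35/51) → index 5
j=7: u_7=19/25 ∈ [35/51, 40/51) → index 6
j=8: u_8=43/50 ∈ [40/51, 46/51) → index 7
j=9: u_9=24/25 ∈ [46/51, 1) → index 9

0 1 2 2 3 4 5 6 7 9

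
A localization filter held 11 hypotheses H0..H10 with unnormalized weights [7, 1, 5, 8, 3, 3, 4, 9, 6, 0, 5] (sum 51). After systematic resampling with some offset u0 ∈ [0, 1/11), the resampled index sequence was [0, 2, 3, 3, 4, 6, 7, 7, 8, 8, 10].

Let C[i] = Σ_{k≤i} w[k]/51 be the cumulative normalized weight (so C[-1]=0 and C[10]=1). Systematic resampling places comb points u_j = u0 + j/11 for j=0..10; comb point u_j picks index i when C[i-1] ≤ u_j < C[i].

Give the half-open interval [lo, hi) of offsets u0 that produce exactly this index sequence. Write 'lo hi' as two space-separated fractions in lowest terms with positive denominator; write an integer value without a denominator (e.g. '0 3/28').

C = [7/51, 8/51, 13/51, 7/17, 8/17, 9/17, 31/51, 40/51, 46/51, 46/51, 1]
j=0 picked index 0: u0 ∈ [0, 7/51)
j=1 picked index 2: u0 ∈ [37/561, 92/561)
j=2 picked index 3: u0 ∈ [41/561, 43/187)
j=3 picked index 3: u0 ∈ [-10/561, 26/187)
j=4 picked index 4: u0 ∈ [9/187, 20/187)
j=5 picked index 6: u0 ∈ [14/187, 86/561)
j=6 picked index 7: u0 ∈ [35/561, 134/561)
j=7 picked index 7: u0 ∈ [-16/561, 83/561)
j=8 picked index 8: u0 ∈ [32/561, 98/561)
j=9 picked index 8: u0 ∈ [-19/561, 47/561)
j=10 picked index 10: u0 ∈ [-4/561, 1/11)
intersection: [14/187, 47/561)

14/187 47/561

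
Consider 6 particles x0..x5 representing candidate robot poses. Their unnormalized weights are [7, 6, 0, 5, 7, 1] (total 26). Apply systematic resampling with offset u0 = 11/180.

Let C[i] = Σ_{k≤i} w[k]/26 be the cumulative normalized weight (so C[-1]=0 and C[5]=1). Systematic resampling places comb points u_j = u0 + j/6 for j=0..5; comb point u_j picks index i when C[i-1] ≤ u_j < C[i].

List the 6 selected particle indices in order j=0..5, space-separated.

0 0 1 3 4 4

C = [7/26, 1/2, 1/2, 9/13, 25/26, 1]
j=0: u_0=11/180 ∈ [0, 7/26) → index 0
j=1: u_1=41/180 ∈ [0, 7/26) → index 0
j=2: u_2=71/180 ∈ [7/26, 1/2) → index 1
j=3: u_3=101/180 ∈ [1/2, 9/13) → index 3
j=4: u_4=131/180 ∈ [9/13, 25/26) → index 4
j=5: u_5=161/180 ∈ [9/13, 25/26) → index 4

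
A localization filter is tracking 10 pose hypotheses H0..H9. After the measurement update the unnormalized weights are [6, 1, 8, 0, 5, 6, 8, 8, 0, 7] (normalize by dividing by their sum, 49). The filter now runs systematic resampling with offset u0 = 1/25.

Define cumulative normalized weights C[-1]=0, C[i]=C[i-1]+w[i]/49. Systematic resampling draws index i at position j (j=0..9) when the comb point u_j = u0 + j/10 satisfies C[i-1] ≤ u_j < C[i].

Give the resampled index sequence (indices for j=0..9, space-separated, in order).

C = [6/49, 1/7, 15/49, 15/49, 20/49, 26/49, 34/49, 6/7, 6/7, 1]
j=0: u_0=1/25 ∈ [0, 6/49) → index 0
j=1: u_1=7/50 ∈ [6/49, 1/7) → index 1
j=2: u_2=6/25 ∈ [1/7, 15/49) → index 2
j=3: u_3=17/50 ∈ [15/49, 20/49) → index 4
j=4: u_4=11/25 ∈ [20/49, 26/49) → index 5
j=5: u_5=27/50 ∈ [26/49, 34/49) → index 6
j=6: u_6=16/25 ∈ [26/49, 34/49) → index 6
j=7: u_7=37/50 ∈ [34/49, 6/7) → index 7
j=8: u_8=21/25 ∈ [34/49, 6/7) → index 7
j=9: u_9=47/50 ∈ [6/7, 1) → index 9

0 1 2 4 5 6 6 7 7 9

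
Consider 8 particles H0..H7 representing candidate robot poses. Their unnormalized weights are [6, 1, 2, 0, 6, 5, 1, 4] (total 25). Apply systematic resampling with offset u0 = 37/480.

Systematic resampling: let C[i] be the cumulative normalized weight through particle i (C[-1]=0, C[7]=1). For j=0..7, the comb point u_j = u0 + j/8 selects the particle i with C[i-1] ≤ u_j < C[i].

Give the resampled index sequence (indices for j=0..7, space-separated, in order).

C = [6/25, 7/25, 9/25, 9/25, 3/5, 4/5, 21/25, 1]
j=0: u_0=37/480 ∈ [0, 6/25) → index 0
j=1: u_1=97/480 ∈ [0, 6/25) → index 0
j=2: u_2=157/480 ∈ [7/25, 9/25) → index 2
j=3: u_3=217/480 ∈ [9/25, 3/5) → index 4
j=4: u_4=277/480 ∈ [9/25, 3/5) → index 4
j=5: u_5=337/480 ∈ [3/5, 4/5) → index 5
j=6: u_6=397/480 ∈ [4/5, 21/25) → index 6
j=7: u_7=457/480 ∈ [21/25, 1) → index 7

0 0 2 4 4 5 6 7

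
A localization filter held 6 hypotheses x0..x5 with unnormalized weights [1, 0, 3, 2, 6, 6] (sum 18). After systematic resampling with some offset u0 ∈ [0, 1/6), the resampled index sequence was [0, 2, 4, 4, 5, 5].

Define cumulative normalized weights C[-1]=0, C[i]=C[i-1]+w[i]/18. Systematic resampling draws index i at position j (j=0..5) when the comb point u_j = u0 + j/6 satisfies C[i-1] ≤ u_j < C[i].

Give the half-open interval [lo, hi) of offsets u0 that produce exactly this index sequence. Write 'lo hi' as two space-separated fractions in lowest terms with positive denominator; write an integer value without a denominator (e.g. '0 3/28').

C = [1/18, 1/18, 2/9, 1/3, 2/3, 1]
j=0 picked index 0: u0 ∈ [0, 1/18)
j=1 picked index 2: u0 ∈ [-1/9, 1/18)
j=2 picked index 4: u0 ∈ [0, 1/3)
j=3 picked index 4: u0 ∈ [-1/6, 1/6)
j=4 picked index 5: u0 ∈ [0, 1/3)
j=5 picked index 5: u0 ∈ [-1/6, 1/6)
intersection: [0, 1/18)

0 1/18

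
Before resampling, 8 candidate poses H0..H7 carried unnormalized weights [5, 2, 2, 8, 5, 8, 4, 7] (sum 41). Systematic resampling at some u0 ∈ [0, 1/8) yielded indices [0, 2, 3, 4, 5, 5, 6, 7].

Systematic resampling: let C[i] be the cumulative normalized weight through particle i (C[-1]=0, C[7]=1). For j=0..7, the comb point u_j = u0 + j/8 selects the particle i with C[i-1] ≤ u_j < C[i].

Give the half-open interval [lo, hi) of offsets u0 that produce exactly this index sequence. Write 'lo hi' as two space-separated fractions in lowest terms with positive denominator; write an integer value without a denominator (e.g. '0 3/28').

15/328 13/164

C = [5/41, 7/41, 9/41, 17/41, 22/41, 30/41, 34/41, 1]
j=0 picked index 0: u0 ∈ [0, 5/41)
j=1 picked index 2: u0 ∈ [15/328, 31/328)
j=2 picked index 3: u0 ∈ [-5/164, 27/164)
j=3 picked index 4: u0 ∈ [13/328, 53/328)
j=4 picked index 5: u0 ∈ [3/82, 19/82)
j=5 picked index 5: u0 ∈ [-29/328, 35/328)
j=6 picked index 6: u0 ∈ [-3/164, 13/164)
j=7 picked index 7: u0 ∈ [-15/328, 1/8)
intersection: [15/328, 13/164)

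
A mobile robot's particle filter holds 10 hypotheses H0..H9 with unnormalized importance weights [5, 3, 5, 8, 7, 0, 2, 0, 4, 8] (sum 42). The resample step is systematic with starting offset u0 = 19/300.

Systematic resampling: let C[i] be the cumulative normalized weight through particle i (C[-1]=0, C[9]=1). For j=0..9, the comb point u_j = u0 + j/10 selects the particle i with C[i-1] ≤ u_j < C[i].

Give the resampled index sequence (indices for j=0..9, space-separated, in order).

0 1 2 3 3 4 4 8 9 9

C = [5/42, 4/21, 13/42, 1/2, 2/3, 2/3, 5/7, 5/7, 17/21, 1]
j=0: u_0=19/300 ∈ [0, 5/42) → index 0
j=1: u_1=49/300 ∈ [5/42, 4/21) → index 1
j=2: u_2=79/300 ∈ [4/21, 13/42) → index 2
j=3: u_3=109/300 ∈ [13/42, 1/2) → index 3
j=4: u_4=139/300 ∈ [13/42, 1/2) → index 3
j=5: u_5=169/300 ∈ [1/2, 2/3) → index 4
j=6: u_6=199/300 ∈ [1/2, 2/3) → index 4
j=7: u_7=229/300 ∈ [5/7, 17/21) → index 8
j=8: u_8=259/300 ∈ [17/21, 1) → index 9
j=9: u_9=289/300 ∈ [17/21, 1) → index 9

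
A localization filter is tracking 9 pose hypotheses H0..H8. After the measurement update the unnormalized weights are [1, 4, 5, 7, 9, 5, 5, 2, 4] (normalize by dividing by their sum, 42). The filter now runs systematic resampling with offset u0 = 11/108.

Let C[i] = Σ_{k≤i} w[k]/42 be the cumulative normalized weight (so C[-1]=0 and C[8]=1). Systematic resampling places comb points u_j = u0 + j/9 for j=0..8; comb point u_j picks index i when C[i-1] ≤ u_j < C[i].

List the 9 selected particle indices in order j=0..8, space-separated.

1 2 3 4 4 5 6 7 8

C = [1/42, 5/42, 5/21, 17/42, 13/21, 31/42, 6/7, 19/21, 1]
j=0: u_0=11/108 ∈ [1/42, 5/42) → index 1
j=1: u_1=23/108 ∈ [5/42, 5/21) → index 2
j=2: u_2=35/108 ∈ [5/21, 17/42) → index 3
j=3: u_3=47/108 ∈ [17/42, 13/21) → index 4
j=4: u_4=59/108 ∈ [17/42, 13/21) → index 4
j=5: u_5=71/108 ∈ [13/21, 31/42) → index 5
j=6: u_6=83/108 ∈ [31/42, 6/7) → index 6
j=7: u_7=95/108 ∈ [6/7, 19/21) → index 7
j=8: u_8=107/108 ∈ [19/21, 1) → index 8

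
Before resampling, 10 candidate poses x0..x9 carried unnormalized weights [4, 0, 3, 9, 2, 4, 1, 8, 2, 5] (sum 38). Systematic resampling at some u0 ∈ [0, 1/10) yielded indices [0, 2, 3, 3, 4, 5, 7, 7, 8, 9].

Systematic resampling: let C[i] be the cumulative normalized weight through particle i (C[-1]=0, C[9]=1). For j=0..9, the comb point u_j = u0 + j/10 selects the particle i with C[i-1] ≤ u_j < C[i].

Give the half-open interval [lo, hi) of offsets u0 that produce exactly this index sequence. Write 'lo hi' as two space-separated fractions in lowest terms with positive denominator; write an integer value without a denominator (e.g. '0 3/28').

C = [2/19, 2/19, 7/38, 8/19, 9/19, 11/19, 23/38, 31/38, 33/38, 1]
j=0 picked index 0: u0 ∈ [0, 2/19)
j=1 picked index 2: u0 ∈ [1/190, 8/95)
j=2 picked index 3: u0 ∈ [-3/190, 21/95)
j=3 picked index 3: u0 ∈ [-11/95, 23/190)
j=4 picked index 4: u0 ∈ [2/95, 7/95)
j=5 picked index 5: u0 ∈ [-1/38, 3/38)
j=6 picked index 7: u0 ∈ [1/190, 41/190)
j=7 picked index 7: u0 ∈ [-9/95, 11/95)
j=8 picked index 8: u0 ∈ [3/190, 13/190)
j=9 picked index 9: u0 ∈ [-3/95, 1/10)
intersection: [2/95, 13/190)

2/95 13/190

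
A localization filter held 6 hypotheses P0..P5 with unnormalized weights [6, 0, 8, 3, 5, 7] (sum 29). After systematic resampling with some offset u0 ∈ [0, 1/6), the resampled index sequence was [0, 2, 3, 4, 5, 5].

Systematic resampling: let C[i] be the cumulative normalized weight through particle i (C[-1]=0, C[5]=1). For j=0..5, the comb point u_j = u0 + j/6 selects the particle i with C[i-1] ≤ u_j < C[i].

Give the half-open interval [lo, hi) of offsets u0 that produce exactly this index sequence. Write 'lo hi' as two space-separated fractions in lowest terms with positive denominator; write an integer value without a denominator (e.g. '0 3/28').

C = [6/29, 6/29, 14/29, 17/29, 22/29, 1]
j=0 picked index 0: u0 ∈ [0, 6/29)
j=1 picked index 2: u0 ∈ [7/174, 55/174)
j=2 picked index 3: u0 ∈ [13/87, 22/87)
j=3 picked index 4: u0 ∈ [5/58, 15/58)
j=4 picked index 5: u0 ∈ [8/87, 1/3)
j=5 picked index 5: u0 ∈ [-13/174, 1/6)
intersection: [13/87, 1/6)

13/87 1/6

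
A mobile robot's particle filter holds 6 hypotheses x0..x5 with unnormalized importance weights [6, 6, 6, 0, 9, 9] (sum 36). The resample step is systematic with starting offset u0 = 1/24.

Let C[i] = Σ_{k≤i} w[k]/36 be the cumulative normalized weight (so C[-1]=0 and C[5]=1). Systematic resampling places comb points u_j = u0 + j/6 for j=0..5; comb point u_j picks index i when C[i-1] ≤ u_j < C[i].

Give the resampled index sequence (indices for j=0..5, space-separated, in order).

C = [1/6, 1/3, 1/2, 1/2, 3/4, 1]
j=0: u_0=1/24 ∈ [0, 1/6) → index 0
j=1: u_1=5/24 ∈ [1/6, 1/3) → index 1
j=2: u_2=3/8 ∈ [1/3, 1/2) → index 2
j=3: u_3=13/24 ∈ [1/2, 3/4) → index 4
j=4: u_4=17/24 ∈ [1/2, 3/4) → index 4
j=5: u_5=7/8 ∈ [3/4, 1) → index 5

0 1 2 4 4 5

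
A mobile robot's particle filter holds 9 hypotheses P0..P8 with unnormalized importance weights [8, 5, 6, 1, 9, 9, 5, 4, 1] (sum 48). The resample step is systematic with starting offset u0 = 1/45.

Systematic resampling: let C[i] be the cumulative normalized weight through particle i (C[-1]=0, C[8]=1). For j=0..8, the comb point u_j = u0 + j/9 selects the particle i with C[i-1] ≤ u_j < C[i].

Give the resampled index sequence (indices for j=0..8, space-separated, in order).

0 0 1 2 4 4 5 6 7

C = [1/6, 13/48, 19/48, 5/12, 29/48, 19/24, 43/48, 47/48, 1]
j=0: u_0=1/45 ∈ [0, 1/6) → index 0
j=1: u_1=2/15 ∈ [0, 1/6) → index 0
j=2: u_2=11/45 ∈ [1/6, 13/48) → index 1
j=3: u_3=16/45 ∈ [13/48, 19/48) → index 2
j=4: u_4=7/15 ∈ [5/12, 29/48) → index 4
j=5: u_5=26/45 ∈ [5/12, 29/48) → index 4
j=6: u_6=31/45 ∈ [29/48, 19/24) → index 5
j=7: u_7=4/5 ∈ [19/24, 43/48) → index 6
j=8: u_8=41/45 ∈ [43/48, 47/48) → index 7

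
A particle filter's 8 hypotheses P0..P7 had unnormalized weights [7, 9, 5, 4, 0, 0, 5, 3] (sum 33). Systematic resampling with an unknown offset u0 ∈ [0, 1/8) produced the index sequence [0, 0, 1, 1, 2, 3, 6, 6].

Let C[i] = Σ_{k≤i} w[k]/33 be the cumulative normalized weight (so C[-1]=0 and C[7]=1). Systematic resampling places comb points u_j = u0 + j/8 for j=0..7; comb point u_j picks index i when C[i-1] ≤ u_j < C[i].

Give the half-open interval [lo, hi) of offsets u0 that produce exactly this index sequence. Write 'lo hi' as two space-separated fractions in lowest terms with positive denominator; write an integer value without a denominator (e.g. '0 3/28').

1/88 3/88

C = [7/33, 16/33, 7/11, 25/33, 25/33, 25/33, 10/11, 1]
j=0 picked index 0: u0 ∈ [0, 7/33)
j=1 picked index 0: u0 ∈ [-1/8, 23/264)
j=2 picked index 1: u0 ∈ [-5/132, 31/132)
j=3 picked index 1: u0 ∈ [-43/264, 29/264)
j=4 picked index 2: u0 ∈ [-1/66, 3/22)
j=5 picked index 3: u0 ∈ [1/88, 35/264)
j=6 picked index 6: u0 ∈ [1/132, 7/44)
j=7 picked index 6: u0 ∈ [-31/264, 3/88)
intersection: [1/88, 3/88)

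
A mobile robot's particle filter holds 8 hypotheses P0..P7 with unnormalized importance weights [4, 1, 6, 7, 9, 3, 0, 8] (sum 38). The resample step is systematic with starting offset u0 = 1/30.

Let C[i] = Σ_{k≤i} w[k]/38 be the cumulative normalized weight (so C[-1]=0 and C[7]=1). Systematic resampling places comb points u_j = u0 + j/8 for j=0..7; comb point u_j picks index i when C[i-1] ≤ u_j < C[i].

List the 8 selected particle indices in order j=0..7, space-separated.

C = [2/19, 5/38, 11/38, 9/19, 27/38, 15/19, 15/19, 1]
j=0: u_0=1/30 ∈ [0, 2/19) → index 0
j=1: u_1=19/120 ∈ [5/38, 11/38) → index 2
j=2: u_2=17/60 ∈ [5/38, 11/38) → index 2
j=3: u_3=49/120 ∈ [11/38, 9/19) → index 3
j=4: u_4=8/15 ∈ [9/19, 27/38) → index 4
j=5: u_5=79/120 ∈ [9/19, 27/38) → index 4
j=6: u_6=47/60 ∈ [27/38, 15/19) → index 5
j=7: u_7=109/120 ∈ [15/19, 1) → index 7

0 2 2 3 4 4 5 7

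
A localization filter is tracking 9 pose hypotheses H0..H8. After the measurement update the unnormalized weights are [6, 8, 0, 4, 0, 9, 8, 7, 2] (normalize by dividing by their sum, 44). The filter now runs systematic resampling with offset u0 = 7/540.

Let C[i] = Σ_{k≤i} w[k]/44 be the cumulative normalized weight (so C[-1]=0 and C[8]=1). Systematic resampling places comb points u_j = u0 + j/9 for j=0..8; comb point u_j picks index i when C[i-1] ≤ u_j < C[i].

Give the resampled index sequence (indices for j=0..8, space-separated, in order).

0 0 1 3 5 5 6 6 7

C = [3/22, 7/22, 7/22, 9/22, 9/22, 27/44, 35/44, 21/22, 1]
j=0: u_0=7/540 ∈ [0, 3/22) → index 0
j=1: u_1=67/540 ∈ [0, 3/22) → index 0
j=2: u_2=127/540 ∈ [3/22, 7/22) → index 1
j=3: u_3=187/540 ∈ [7/22, 9/22) → index 3
j=4: u_4=247/540 ∈ [9/22, 27/44) → index 5
j=5: u_5=307/540 ∈ [9/22, 27/44) → index 5
j=6: u_6=367/540 ∈ [27/44, 35/44) → index 6
j=7: u_7=427/540 ∈ [27/44, 35/44) → index 6
j=8: u_8=487/540 ∈ [35/44, 21/22) → index 7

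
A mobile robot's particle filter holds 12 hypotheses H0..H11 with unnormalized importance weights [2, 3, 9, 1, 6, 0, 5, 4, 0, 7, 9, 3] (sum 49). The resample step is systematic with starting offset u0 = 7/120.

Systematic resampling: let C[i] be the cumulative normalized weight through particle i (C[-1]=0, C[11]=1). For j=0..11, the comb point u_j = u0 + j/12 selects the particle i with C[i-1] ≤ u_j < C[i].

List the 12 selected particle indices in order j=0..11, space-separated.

1 2 2 4 4 6 7 9 9 10 10 11

C = [2/49, 5/49, 2/7, 15/49, 3/7, 3/7, 26/49, 30/49, 30/49, 37/49, 46/49, 1]
j=0: u_0=7/120 ∈ [2/49, 5/49) → index 1
j=1: u_1=17/120 ∈ [5/49, 2/7) → index 2
j=2: u_2=9/40 ∈ [5/49, 2/7) → index 2
j=3: u_3=37/120 ∈ [15/49, 3/7) → index 4
j=4: u_4=47/120 ∈ [15/49, 3/7) → index 4
j=5: u_5=19/40 ∈ [3/7, 26/49) → index 6
j=6: u_6=67/120 ∈ [26/49, 30/49) → index 7
j=7: u_7=77/120 ∈ [30/49, 37/49) → index 9
j=8: u_8=29/40 ∈ [30/49, 37/49) → index 9
j=9: u_9=97/120 ∈ [37/49, 46/49) → index 10
j=10: u_10=107/120 ∈ [37/49, 46/49) → index 10
j=11: u_11=39/40 ∈ [46/49, 1) → index 11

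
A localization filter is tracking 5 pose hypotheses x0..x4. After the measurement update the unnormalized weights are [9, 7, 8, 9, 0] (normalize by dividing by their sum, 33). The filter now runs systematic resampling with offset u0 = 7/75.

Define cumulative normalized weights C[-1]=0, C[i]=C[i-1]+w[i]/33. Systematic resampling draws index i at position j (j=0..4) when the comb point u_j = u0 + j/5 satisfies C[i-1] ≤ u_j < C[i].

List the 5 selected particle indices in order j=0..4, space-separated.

C = [3/11, 16/33, 8/11, 1, 1]
j=0: u_0=7/75 ∈ [0, 3/11) → index 0
j=1: u_1=22/75 ∈ [3/11, 16/33) → index 1
j=2: u_2=37/75 ∈ [16/33, 8/11) → index 2
j=3: u_3=52/75 ∈ [16/33, 8/11) → index 2
j=4: u_4=67/75 ∈ [8/11, 1) → index 3

0 1 2 2 3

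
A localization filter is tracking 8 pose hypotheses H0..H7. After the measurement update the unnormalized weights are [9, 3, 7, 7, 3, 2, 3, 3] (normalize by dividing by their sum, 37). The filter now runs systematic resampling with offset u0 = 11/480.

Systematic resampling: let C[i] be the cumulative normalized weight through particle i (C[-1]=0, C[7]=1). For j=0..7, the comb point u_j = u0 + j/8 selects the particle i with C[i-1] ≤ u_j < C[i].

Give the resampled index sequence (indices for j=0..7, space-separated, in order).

C = [9/37, 12/37, 19/37, 26/37, 29/37, 31/37, 34/37, 1]
j=0: u_0=11/480 ∈ [0, 9/37) → index 0
j=1: u_1=71/480 ∈ [0, 9/37) → index 0
j=2: u_2=131/480 ∈ [9/37, 12/37) → index 1
j=3: u_3=191/480 ∈ [12/37, 19/37) → index 2
j=4: u_4=251/480 ∈ [19/37, 26/37) → index 3
j=5: u_5=311/480 ∈ [19/37, 26/37) → index 3
j=6: u_6=371/480 ∈ [26/37, 29/37) → index 4
j=7: u_7=431/480 ∈ [31/37, 34/37) → index 6

0 0 1 2 3 3 4 6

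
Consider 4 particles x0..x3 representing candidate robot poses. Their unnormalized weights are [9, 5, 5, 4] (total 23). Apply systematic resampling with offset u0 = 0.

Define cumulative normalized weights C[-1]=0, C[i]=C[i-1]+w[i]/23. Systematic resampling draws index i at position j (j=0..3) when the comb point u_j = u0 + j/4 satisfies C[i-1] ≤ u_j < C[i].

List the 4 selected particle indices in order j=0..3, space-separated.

C = [9/23, 14/23, 19/23, 1]
j=0: u_0=0 ∈ [0, 9/23) → index 0
j=1: u_1=1/4 ∈ [0, 9/23) → index 0
j=2: u_2=1/2 ∈ [9/23, 14/23) → index 1
j=3: u_3=3/4 ∈ [14/23, 19/23) → index 2

0 0 1 2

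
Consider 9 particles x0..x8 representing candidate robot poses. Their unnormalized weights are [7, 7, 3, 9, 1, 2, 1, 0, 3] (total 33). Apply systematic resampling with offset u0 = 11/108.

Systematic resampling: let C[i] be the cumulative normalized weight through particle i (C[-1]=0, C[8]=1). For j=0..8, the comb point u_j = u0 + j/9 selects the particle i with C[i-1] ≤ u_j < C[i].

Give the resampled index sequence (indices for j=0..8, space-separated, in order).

0 1 1 2 3 3 3 6 8

C = [7/33, 14/33, 17/33, 26/33, 9/11, 29/33, 10/11, 10/11, 1]
j=0: u_0=11/108 ∈ [0, 7/33) → index 0
j=1: u_1=23/108 ∈ [7/33, 14/33) → index 1
j=2: u_2=35/108 ∈ [7/33, 14/33) → index 1
j=3: u_3=47/108 ∈ [14/33, 17/33) → index 2
j=4: u_4=59/108 ∈ [17/33, 26/33) → index 3
j=5: u_5=71/108 ∈ [17/33, 26/33) → index 3
j=6: u_6=83/108 ∈ [17/33, 26/33) → index 3
j=7: u_7=95/108 ∈ [29/33, 10/11) → index 6
j=8: u_8=107/108 ∈ [10/11, 1) → index 8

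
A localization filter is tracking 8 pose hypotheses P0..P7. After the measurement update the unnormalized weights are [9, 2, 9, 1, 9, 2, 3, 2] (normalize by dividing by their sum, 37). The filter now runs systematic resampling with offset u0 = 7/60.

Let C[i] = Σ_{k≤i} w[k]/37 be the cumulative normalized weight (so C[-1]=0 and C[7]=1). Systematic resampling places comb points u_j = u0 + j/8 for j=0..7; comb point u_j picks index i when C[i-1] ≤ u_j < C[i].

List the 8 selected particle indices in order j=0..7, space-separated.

0 0 2 2 4 4 6 7

C = [9/37, 11/37, 20/37, 21/37, 30/37, 32/37, 35/37, 1]
j=0: u_0=7/60 ∈ [0, 9/37) → index 0
j=1: u_1=29/120 ∈ [0, 9/37) → index 0
j=2: u_2=11/30 ∈ [11/37, 20/37) → index 2
j=3: u_3=59/120 ∈ [11/37, 20/37) → index 2
j=4: u_4=37/60 ∈ [21/37, 30/37) → index 4
j=5: u_5=89/120 ∈ [21/37, 30/37) → index 4
j=6: u_6=13/15 ∈ [32/37, 35/37) → index 6
j=7: u_7=119/120 ∈ [35/37, 1) → index 7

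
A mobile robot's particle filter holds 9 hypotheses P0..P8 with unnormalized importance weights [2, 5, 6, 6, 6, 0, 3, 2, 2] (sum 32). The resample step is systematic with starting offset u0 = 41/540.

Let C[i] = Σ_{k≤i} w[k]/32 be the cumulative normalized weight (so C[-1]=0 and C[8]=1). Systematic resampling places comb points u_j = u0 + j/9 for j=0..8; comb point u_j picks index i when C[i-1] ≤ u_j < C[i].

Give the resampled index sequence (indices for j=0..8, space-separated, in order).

1 1 2 3 3 4 4 6 8

C = [1/16, 7/32, 13/32, 19/32, 25/32, 25/32, 7/8, 15/16, 1]
j=0: u_0=41/540 ∈ [1/16, 7/32) → index 1
j=1: u_1=101/540 ∈ [1/16, 7/32) → index 1
j=2: u_2=161/540 ∈ [7/32, 13/32) → index 2
j=3: u_3=221/540 ∈ [13/32, 19/32) → index 3
j=4: u_4=281/540 ∈ [13/32, 19/32) → index 3
j=5: u_5=341/540 ∈ [19/32, 25/32) → index 4
j=6: u_6=401/540 ∈ [19/32, 25/32) → index 4
j=7: u_7=461/540 ∈ [25/32, 7/8) → index 6
j=8: u_8=521/540 ∈ [15/16, 1) → index 8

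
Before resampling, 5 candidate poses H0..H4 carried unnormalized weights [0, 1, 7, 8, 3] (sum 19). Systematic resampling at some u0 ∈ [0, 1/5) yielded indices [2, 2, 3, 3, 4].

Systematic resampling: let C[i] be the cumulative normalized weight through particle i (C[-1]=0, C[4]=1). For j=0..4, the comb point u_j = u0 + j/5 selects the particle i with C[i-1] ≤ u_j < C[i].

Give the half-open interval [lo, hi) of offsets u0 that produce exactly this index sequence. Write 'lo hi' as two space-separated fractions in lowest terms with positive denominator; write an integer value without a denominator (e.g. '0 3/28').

C = [0, 1/19, 8/19, 16/19, 1]
j=0 picked index 2: u0 ∈ [1/19, 8/19)
j=1 picked index 2: u0 ∈ [-14/95, 21/95)
j=2 picked index 3: u0 ∈ [2/95, 42/95)
j=3 picked index 3: u0 ∈ [-17/95, 23/95)
j=4 picked index 4: u0 ∈ [4/95, 1/5)
intersection: [1/19, 1/5)

1/19 1/5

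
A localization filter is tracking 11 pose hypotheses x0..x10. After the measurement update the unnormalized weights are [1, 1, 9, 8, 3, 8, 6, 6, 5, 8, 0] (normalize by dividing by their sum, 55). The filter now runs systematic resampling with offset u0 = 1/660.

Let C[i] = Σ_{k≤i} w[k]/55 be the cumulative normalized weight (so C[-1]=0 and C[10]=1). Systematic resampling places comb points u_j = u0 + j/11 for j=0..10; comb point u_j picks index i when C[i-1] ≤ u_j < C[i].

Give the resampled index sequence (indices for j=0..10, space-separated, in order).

C = [1/55, 2/55, 1/5, 19/55, 2/5, 6/11, 36/55, 42/55, 47/55, 1, 1]
j=0: u_0=1/660 ∈ [0, 1/55) → index 0
j=1: u_1=61/660 ∈ [2/55, 1/5) → index 2
j=2: u_2=11/60 ∈ [2/55, 1/5) → index 2
j=3: u_3=181/660 ∈ [1/5, 19/55) → index 3
j=4: u_4=241/660 ∈ [19/55, 2/5) → index 4
j=5: u_5=301/660 ∈ [2/5, 6/11) → index 5
j=6: u_6=361/660 ∈ [6/11, 36/55) → index 6
j=7: u_7=421/660 ∈ [6/11, 36/55) → index 6
j=8: u_8=481/660 ∈ [36/55, 42/55) → index 7
j=9: u_9=541/660 ∈ [42/55, 47/55) → index 8
j=10: u_10=601/660 ∈ [47/55, 1) → index 9

0 2 2 3 4 5 6 6 7 8 9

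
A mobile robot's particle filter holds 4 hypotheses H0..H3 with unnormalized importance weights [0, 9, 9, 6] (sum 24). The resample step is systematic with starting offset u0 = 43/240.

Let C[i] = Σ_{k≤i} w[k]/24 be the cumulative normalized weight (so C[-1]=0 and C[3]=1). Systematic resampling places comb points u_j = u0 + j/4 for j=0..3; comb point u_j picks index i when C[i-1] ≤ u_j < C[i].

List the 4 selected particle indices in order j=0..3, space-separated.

C = [0, 3/8, 3/4, 1]
j=0: u_0=43/240 ∈ [0, 3/8) → index 1
j=1: u_1=103/240 ∈ [3/8, 3/4) → index 2
j=2: u_2=163/240 ∈ [3/8, 3/4) → index 2
j=3: u_3=223/240 ∈ [3/4, 1) → index 3

1 2 2 3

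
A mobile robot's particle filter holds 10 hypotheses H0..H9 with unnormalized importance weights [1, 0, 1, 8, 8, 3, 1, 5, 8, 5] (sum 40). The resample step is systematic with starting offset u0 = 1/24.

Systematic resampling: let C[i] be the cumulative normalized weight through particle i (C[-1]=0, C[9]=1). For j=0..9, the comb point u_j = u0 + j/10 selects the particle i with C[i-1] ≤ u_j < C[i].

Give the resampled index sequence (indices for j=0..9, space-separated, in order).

2 3 3 4 4 6 7 8 8 9

C = [1/40, 1/40, 1/20, 1/4, 9/20, 21/40, 11/20, 27/40, 7/8, 1]
j=0: u_0=1/24 ∈ [1/40, 1/20) → index 2
j=1: u_1=17/120 ∈ [1/20, 1/4) → index 3
j=2: u_2=29/120 ∈ [1/20, 1/4) → index 3
j=3: u_3=41/120 ∈ [1/4, 9/20) → index 4
j=4: u_4=53/120 ∈ [1/4, 9/20) → index 4
j=5: u_5=13/24 ∈ [21/40, 11/20) → index 6
j=6: u_6=77/120 ∈ [11/20, 27/40) → index 7
j=7: u_7=89/120 ∈ [27/40, 7/8) → index 8
j=8: u_8=101/120 ∈ [27/40, 7/8) → index 8
j=9: u_9=113/120 ∈ [7/8, 1) → index 9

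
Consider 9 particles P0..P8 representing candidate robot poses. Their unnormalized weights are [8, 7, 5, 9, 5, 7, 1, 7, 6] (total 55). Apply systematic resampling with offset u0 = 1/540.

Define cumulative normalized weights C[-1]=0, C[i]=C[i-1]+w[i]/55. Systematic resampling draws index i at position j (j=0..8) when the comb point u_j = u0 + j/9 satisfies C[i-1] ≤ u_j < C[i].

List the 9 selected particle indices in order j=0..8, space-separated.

0 0 1 2 3 4 5 7 7

C = [8/55, 3/11, 4/11, 29/55, 34/55, 41/55, 42/55, 49/55, 1]
j=0: u_0=1/540 ∈ [0, 8/55) → index 0
j=1: u_1=61/540 ∈ [0, 8/55) → index 0
j=2: u_2=121/540 ∈ [8/55, 3/11) → index 1
j=3: u_3=181/540 ∈ [3/11, 4/11) → index 2
j=4: u_4=241/540 ∈ [4/11, 29/55) → index 3
j=5: u_5=301/540 ∈ [29/55, 34/55) → index 4
j=6: u_6=361/540 ∈ [34/55, 41/55) → index 5
j=7: u_7=421/540 ∈ [42/55, 49/55) → index 7
j=8: u_8=481/540 ∈ [42/55, 49/55) → index 7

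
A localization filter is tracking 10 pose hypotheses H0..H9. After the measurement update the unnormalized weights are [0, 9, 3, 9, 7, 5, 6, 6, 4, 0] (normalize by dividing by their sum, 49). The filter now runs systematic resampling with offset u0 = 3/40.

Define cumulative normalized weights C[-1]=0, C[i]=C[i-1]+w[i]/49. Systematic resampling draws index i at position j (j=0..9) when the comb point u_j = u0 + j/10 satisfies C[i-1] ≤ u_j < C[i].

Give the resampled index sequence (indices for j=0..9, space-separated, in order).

C = [0, 9/49, 12/49, 3/7, 4/7, 33/49, 39/49, 45/49, 1, 1]
j=0: u_0=3/40 ∈ [0, 9/49) → index 1
j=1: u_1=7/40 ∈ [0, 9/49) → index 1
j=2: u_2=11/40 ∈ [12/49, 3/7) → index 3
j=3: u_3=3/8 ∈ [12/49, 3/7) → index 3
j=4: u_4=19/40 ∈ [3/7, 4/7) → index 4
j=5: u_5=23/40 ∈ [4/7, 33/49) → index 5
j=6: u_6=27/40 ∈ [33/49, 39/49) → index 6
j=7: u_7=31/40 ∈ [33/49, 39/49) → index 6
j=8: u_8=7/8 ∈ [39/49, 45/49) → index 7
j=9: u_9=39/40 ∈ [45/49, 1) → index 8

1 1 3 3 4 5 6 6 7 8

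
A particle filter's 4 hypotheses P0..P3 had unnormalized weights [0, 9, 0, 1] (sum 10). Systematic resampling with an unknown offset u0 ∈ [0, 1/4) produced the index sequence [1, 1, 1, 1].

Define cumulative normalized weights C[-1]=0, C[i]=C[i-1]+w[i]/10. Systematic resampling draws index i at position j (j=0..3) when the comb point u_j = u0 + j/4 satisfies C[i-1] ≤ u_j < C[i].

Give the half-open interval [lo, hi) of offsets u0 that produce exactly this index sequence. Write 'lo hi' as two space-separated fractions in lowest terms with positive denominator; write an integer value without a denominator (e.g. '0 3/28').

0 3/20

C = [0, 9/10, 9/10, 1]
j=0 picked index 1: u0 ∈ [0, 9/10)
j=1 picked index 1: u0 ∈ [-1/4, 13/20)
j=2 picked index 1: u0 ∈ [-1/2, 2/5)
j=3 picked index 1: u0 ∈ [-3/4, 3/20)
intersection: [0, 3/20)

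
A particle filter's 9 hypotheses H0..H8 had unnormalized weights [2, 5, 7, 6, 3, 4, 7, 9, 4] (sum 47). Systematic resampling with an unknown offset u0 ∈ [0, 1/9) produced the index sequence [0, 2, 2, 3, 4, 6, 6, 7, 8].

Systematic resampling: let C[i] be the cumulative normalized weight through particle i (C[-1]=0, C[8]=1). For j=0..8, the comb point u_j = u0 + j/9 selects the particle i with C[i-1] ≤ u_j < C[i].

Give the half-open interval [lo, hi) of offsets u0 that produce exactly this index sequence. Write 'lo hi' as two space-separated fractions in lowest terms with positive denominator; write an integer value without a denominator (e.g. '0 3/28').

C = [2/47, 7/47, 14/47, 20/47, 23/47, 27/47, 34/47, 43/47, 1]
j=0 picked index 0: u0 ∈ [0, 2/47)
j=1 picked index 2: u0 ∈ [16/423, 79/423)
j=2 picked index 2: u0 ∈ [-31/423, 32/423)
j=3 picked index 3: u0 ∈ [-5/141, 13/141)
j=4 picked index 4: u0 ∈ [-8/423, 19/423)
j=5 picked index 6: u0 ∈ [8/423, 71/423)
j=6 picked index 6: u0 ∈ [-13/141, 8/141)
j=7 picked index 7: u0 ∈ [-23/423, 58/423)
j=8 picked index 8: u0 ∈ [11/423, 1/9)
intersection: [16/423, 2/47)

16/423 2/47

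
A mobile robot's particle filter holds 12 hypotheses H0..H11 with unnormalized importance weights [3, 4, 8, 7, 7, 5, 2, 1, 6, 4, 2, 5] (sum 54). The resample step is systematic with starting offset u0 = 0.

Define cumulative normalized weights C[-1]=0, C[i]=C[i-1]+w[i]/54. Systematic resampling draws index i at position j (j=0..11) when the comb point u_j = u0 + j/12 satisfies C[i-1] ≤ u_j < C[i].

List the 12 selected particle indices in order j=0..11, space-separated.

C = [1/18, 7/54, 5/18, 11/27, 29/54, 17/27, 2/3, 37/54, 43/54, 47/54, 49/54, 1]
j=0: u_0=0 ∈ [0, 1/18) → index 0
j=1: u_1=1/12 ∈ [1/18, 7/54) → index 1
j=2: u_2=1/6 ∈ [7/54, 5/18) → index 2
j=3: u_3=1/4 ∈ [7/54, 5/18) → index 2
j=4: u_4=1/3 ∈ [5/18, 11/27) → index 3
j=5: u_5=5/12 ∈ [11/27, 29/54) → index 4
j=6: u_6=1/2 ∈ [11/27, 29/54) → index 4
j=7: u_7=7/12 ∈ [29/54, 17/27) → index 5
j=8: u_8=2/3 ∈ [2/3, 37/54) → index 7
j=9: u_9=3/4 ∈ [37/54, 43/54) → index 8
j=10: u_10=5/6 ∈ [43/54, 47/54) → index 9
j=11: u_11=11/12 ∈ [49/54, 1) → index 11

0 1 2 2 3 4 4 5 7 8 9 11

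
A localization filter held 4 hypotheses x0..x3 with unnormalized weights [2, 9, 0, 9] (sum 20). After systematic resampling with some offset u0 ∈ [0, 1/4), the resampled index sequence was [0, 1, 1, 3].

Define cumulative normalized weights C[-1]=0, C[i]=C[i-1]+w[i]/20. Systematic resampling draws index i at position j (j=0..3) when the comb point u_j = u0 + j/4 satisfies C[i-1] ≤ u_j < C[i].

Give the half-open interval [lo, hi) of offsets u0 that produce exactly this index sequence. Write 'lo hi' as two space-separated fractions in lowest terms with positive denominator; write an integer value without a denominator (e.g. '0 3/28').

C = [1/10, 11/20, 11/20, 1]
j=0 picked index 0: u0 ∈ [0, 1/10)
j=1 picked index 1: u0 ∈ [-3/20, 3/10)
j=2 picked index 1: u0 ∈ [-2/5, 1/20)
j=3 picked index 3: u0 ∈ [-1/5, 1/4)
intersection: [0, 1/20)

0 1/20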